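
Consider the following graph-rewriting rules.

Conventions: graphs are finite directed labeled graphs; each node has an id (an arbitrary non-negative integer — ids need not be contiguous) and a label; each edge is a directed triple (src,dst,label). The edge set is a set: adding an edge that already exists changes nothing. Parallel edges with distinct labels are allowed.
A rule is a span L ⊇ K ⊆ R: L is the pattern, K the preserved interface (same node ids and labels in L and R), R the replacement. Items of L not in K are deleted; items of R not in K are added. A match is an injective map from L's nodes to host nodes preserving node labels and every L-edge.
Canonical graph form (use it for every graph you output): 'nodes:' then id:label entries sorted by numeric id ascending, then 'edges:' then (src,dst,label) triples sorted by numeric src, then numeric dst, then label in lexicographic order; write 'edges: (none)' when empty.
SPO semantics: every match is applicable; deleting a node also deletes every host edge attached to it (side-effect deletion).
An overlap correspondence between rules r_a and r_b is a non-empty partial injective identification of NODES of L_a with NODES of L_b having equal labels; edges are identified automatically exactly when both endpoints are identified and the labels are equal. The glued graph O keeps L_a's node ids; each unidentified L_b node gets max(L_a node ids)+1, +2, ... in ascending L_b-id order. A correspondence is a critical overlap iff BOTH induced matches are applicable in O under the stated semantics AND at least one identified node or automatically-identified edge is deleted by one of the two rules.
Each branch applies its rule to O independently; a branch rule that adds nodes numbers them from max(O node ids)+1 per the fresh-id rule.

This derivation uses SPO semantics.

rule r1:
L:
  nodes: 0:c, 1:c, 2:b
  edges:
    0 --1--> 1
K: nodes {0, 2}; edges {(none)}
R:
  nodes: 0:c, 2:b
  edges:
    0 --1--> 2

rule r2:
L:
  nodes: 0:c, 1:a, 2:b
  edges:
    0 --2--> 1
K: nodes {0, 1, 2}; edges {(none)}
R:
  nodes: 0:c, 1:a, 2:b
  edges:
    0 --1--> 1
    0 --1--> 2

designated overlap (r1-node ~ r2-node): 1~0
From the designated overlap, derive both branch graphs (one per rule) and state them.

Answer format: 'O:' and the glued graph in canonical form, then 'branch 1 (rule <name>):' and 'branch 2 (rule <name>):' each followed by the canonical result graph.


O:
nodes: 0:c, 1:c, 2:b, 3:a, 4:b
edges: (0,1,1); (1,3,2)
branch 1 (rule r1):
nodes: 0:c, 2:b, 3:a, 4:b
edges: (0,2,1)
branch 2 (rule r2):
nodes: 0:c, 1:c, 2:b, 3:a, 4:b
edges: (0,1,1); (1,3,1); (1,4,1)


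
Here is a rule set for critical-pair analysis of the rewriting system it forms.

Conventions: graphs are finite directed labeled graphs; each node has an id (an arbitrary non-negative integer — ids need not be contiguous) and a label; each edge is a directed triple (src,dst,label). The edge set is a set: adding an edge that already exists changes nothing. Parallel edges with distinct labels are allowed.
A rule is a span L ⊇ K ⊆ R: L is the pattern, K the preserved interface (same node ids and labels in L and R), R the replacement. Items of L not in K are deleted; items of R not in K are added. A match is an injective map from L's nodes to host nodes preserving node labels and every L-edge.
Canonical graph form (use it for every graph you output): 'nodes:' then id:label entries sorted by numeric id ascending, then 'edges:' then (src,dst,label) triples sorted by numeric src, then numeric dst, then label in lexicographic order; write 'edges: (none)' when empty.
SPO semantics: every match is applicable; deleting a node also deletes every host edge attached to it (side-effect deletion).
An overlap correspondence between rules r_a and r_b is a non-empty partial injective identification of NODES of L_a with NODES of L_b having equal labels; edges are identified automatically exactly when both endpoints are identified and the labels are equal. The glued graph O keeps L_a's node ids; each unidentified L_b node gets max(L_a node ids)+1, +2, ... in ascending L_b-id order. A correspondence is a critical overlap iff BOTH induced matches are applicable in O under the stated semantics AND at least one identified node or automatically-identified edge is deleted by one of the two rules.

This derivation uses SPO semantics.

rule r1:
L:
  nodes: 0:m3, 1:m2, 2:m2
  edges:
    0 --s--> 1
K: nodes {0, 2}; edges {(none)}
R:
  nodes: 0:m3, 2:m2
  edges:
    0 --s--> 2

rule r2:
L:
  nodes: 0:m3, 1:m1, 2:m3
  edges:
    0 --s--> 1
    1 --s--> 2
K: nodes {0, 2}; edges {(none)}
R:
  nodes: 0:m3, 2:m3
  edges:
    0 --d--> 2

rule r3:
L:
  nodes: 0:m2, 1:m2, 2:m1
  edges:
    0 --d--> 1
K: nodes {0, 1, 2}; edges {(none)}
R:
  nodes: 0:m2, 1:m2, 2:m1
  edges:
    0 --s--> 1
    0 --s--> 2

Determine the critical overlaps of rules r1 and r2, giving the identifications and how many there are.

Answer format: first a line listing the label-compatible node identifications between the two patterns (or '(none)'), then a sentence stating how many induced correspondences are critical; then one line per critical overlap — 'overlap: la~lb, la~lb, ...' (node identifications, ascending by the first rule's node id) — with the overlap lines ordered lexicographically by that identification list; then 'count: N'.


label-compatible node identifications between L(r1) and L(r2): 0~0, 0~2
0 of the induced correspondences are critical overlaps of r1 and r2.
count: 0


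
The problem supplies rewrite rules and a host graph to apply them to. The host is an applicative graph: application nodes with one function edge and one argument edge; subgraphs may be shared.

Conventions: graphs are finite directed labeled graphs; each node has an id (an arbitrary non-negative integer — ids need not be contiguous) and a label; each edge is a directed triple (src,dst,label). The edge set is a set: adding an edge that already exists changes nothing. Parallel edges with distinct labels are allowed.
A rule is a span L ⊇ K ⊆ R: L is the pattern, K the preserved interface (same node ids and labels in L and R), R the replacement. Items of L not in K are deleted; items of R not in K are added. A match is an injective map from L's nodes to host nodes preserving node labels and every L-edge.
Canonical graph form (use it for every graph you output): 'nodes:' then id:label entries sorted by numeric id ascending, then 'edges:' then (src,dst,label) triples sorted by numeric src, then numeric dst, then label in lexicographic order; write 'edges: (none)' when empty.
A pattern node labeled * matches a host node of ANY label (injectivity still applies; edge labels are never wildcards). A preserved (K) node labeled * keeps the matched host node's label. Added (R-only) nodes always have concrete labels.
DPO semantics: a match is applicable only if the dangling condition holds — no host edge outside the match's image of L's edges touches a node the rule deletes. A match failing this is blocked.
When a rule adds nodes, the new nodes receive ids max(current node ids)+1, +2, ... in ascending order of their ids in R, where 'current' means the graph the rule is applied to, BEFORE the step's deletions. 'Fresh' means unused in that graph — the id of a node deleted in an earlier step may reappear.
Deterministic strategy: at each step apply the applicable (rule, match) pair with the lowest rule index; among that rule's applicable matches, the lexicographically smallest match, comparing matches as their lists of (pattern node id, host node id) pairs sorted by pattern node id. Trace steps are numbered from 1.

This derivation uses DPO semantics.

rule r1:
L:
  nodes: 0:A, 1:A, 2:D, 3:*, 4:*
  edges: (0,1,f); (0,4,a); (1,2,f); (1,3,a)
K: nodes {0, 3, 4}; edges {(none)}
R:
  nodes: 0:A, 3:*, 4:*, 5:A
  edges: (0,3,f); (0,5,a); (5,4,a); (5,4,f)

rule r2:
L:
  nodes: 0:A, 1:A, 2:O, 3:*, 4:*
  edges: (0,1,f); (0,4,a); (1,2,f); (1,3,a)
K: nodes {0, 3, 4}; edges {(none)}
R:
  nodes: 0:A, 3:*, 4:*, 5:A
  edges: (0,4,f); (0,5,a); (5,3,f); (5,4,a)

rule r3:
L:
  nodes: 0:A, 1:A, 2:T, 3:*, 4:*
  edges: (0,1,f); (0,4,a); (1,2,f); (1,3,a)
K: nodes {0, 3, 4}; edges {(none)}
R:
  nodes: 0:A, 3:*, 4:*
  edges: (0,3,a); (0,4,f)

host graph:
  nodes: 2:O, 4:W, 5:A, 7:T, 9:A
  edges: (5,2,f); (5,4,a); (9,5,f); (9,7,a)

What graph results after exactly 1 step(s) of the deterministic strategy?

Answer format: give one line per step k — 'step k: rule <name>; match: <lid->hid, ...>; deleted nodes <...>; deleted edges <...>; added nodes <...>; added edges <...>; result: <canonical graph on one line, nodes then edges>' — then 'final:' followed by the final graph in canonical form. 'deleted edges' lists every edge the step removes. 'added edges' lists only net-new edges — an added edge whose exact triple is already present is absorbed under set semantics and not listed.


step 1: rule r2; match: 0->9, 1->5, 2->2, 3->4, 4->7; deleted nodes 2, 5; deleted edges (5,2,f); (5,4,a); (9,5,f); (9,7,a); added nodes 10; added edges (9,7,f); (9,10,a); (10,4,f); (10,7,a); result: nodes: 4:W, 7:T, 9:A, 10:A edges: (9,7,f); (9,10,a); (10,4,f); (10,7,a)
final:
nodes: 4:W, 7:T, 9:A, 10:A
edges: (9,7,f); (9,10,a); (10,4,f); (10,7,a)


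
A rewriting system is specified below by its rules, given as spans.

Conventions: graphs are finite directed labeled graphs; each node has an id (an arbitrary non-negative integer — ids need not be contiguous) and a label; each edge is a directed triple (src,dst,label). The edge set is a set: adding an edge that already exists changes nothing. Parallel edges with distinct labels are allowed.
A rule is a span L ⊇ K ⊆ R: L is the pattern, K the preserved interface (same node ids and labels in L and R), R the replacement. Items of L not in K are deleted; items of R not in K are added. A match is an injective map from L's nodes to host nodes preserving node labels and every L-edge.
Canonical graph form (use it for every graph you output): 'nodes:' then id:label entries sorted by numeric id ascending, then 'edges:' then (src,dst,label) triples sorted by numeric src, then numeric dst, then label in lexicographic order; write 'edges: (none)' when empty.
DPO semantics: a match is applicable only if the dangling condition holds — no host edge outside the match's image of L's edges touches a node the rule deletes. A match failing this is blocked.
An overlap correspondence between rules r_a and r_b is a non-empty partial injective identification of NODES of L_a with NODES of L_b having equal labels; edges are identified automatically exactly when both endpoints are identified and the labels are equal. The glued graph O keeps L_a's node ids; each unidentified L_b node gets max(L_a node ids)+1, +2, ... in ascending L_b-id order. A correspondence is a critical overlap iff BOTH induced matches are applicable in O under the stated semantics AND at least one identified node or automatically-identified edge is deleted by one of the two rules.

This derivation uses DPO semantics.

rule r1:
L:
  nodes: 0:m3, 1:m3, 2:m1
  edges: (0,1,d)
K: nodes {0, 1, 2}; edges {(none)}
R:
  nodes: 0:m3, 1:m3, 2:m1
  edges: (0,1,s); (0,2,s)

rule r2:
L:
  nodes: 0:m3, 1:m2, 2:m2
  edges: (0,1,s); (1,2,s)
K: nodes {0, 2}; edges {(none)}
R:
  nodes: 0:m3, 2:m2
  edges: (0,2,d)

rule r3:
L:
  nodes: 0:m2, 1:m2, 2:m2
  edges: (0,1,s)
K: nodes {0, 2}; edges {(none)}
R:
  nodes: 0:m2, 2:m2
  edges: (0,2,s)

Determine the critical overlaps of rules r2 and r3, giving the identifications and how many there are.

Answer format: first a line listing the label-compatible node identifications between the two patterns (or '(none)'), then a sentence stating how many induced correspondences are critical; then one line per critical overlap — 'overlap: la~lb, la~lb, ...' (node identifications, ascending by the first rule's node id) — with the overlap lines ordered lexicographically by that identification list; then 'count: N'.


label-compatible node identifications between L(r2) and L(r3): 1~0, 1~1, 1~2, 2~0, 2~1, 2~2
3 of the induced correspondences are critical overlaps of r2 and r3.
overlap: 1~0, 2~1
overlap: 1~2
overlap: 1~2, 2~0
count: 3


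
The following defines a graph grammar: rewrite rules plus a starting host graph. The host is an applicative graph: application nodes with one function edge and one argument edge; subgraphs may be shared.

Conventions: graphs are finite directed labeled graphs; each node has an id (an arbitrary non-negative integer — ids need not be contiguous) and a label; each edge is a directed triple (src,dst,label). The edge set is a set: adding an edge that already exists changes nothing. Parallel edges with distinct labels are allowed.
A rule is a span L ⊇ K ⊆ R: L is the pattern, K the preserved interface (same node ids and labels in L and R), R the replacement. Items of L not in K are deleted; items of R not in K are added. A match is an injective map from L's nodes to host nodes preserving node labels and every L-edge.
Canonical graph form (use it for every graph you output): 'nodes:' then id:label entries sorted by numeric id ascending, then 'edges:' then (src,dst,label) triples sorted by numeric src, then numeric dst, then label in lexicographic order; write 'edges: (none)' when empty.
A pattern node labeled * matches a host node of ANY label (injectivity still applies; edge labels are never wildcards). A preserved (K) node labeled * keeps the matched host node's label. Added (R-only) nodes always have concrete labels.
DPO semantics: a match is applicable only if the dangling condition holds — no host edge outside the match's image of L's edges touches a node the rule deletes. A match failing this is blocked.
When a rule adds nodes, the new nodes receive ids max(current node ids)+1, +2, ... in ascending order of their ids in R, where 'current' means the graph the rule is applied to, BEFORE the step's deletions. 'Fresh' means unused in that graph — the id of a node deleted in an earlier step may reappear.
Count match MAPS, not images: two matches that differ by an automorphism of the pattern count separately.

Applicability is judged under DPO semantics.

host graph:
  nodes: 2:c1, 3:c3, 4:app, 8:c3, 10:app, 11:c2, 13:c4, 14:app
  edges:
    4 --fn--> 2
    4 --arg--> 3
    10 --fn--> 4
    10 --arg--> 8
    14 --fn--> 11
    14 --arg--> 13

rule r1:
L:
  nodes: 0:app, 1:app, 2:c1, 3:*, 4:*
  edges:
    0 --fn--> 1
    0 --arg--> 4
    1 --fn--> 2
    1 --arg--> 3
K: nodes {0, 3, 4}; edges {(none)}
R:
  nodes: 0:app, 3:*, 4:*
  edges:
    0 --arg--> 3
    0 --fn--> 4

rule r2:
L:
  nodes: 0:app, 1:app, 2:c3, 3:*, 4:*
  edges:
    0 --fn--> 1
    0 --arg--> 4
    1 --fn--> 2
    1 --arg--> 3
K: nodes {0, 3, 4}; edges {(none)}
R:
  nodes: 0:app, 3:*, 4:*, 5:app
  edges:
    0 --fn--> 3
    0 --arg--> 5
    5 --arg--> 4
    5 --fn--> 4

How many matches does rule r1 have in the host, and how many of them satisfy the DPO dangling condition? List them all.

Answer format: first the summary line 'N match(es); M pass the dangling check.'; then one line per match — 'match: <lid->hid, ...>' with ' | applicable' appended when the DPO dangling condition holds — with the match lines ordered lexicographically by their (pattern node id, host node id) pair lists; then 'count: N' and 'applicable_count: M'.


1 match(es); 1 pass the dangling check.
match: 0->10, 1->4, 2->2, 3->3, 4->8 | applicable
count: 1
applicable_count: 1


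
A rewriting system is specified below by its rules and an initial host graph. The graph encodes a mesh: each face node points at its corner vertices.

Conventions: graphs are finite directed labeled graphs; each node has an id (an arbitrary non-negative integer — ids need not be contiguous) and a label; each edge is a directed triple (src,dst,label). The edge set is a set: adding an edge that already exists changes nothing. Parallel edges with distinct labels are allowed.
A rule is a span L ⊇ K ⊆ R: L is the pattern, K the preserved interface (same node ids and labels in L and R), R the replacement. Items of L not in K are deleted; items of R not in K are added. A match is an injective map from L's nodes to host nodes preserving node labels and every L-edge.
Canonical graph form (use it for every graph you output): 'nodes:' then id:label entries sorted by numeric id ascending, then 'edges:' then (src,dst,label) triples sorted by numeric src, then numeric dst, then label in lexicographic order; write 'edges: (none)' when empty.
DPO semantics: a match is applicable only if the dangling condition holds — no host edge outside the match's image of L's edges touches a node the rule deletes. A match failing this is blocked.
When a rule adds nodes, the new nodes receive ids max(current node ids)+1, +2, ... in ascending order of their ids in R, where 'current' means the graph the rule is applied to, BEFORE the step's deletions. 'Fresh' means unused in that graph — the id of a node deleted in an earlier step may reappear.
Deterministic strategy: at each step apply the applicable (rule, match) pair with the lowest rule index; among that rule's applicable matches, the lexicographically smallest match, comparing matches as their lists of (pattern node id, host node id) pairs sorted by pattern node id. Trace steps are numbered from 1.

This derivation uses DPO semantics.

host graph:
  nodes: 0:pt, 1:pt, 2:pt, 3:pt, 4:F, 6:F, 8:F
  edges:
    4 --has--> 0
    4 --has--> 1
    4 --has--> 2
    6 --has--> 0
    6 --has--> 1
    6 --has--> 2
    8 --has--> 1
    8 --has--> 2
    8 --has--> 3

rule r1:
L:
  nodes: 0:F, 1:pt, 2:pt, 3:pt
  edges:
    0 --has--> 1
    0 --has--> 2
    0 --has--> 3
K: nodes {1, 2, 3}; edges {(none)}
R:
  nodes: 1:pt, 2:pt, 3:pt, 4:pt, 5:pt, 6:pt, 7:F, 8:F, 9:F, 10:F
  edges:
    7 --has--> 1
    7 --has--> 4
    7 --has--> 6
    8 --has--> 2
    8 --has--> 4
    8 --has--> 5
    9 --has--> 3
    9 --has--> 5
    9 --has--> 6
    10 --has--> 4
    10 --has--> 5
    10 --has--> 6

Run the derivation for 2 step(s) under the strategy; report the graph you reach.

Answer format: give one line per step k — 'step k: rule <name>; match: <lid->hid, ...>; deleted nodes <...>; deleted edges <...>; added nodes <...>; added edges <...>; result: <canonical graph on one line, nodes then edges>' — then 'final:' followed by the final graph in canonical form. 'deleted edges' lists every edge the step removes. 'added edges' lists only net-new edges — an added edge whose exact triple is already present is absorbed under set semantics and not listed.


step 1: rule r1; match: 0->4, 1->0, 2->1, 3->2; deleted nodes 4; deleted edges (4,0,has); (4,1,has); (4,2,has); added nodes 9, 10, 11, 12, 13, 14, 15; added edges (12,0,has); (12,9,has); (12,11,has); (13,1,has); (13,9,has); (13,10,has); (14,2,has); (14,10,has); (14,11,has); (15,9,has); (15,10,has); (15,11,has); result: nodes: 0:pt, 1:pt, 2:pt, 3:pt, 6:F, 8:F, 9:pt, 10:pt, 11:pt, 12:F, 13:F, 14:F, 15:F edges: (6,0,has); (6,1,has); (6,2,has); (8,1,has); (8,2,has); (8,3,has); (12,0,has); (12,9,has); (12,11,has); (13,1,has); (13,9,has); (13,10,has); (14,2,has); (14,10,has); (14,11,has); (15,9,has); (15,10,has); (15,11,has)
step 2: rule r1; match: 0->6, 1->0, 2->1, 3->2; deleted nodes 6; deleted edges (6,0,has); (6,1,has); (6,2,has); added nodes 16, 17, 18, 19, 20, 21, 22; added edges (19,0,has); (19,16,has); (19,18,has); (20,1,has); (20,16,has); (20,17,has); (21,2,has); (21,17,has); (21,18,has); (22,16,has); (22,17,has); (22,18,has); result: nodes: 0:pt, 1:pt, 2:pt, 3:pt, 8:F, 9:pt, 10:pt, 11:pt, 12:F, 13:F, 14:F, 15:F, 16:pt, 17:pt, 18:pt, 19:F, 20:F, 21:F, 22:F edges: (8,1,has); (8,2,has); (8,3,has); (12,0,has); (12,9,has); (12,11,has); (13,1,has); (13,9,has); (13,10,has); (14,2,has); (14,10,has); (14,11,has); (15,9,has); (15,10,has); (15,11,has); (19,0,has); (19,16,has); (19,18,has); (20,1,has); (20,16,has); (20,17,has); (21,2,has); (21,17,has); (21,18,has); (22,16,has); (22,17,has); (22,18,has)
final:
nodes: 0:pt, 1:pt, 2:pt, 3:pt, 8:F, 9:pt, 10:pt, 11:pt, 12:F, 13:F, 14:F, 15:F, 16:pt, 17:pt, 18:pt, 19:F, 20:F, 21:F, 22:F
edges: (8,1,has); (8,2,has); (8,3,has); (12,0,has); (12,9,has); (12,11,has); (13,1,has); (13,9,has); (13,10,has); (14,2,has); (14,10,has); (14,11,has); (15,9,has); (15,10,has); (15,11,has); (19,0,has); (19,16,has); (19,18,has); (20,1,has); (20,16,has); (20,17,has); (21,2,has); (21,17,has); (21,18,has); (22,16,has); (22,17,has); (22,18,has)


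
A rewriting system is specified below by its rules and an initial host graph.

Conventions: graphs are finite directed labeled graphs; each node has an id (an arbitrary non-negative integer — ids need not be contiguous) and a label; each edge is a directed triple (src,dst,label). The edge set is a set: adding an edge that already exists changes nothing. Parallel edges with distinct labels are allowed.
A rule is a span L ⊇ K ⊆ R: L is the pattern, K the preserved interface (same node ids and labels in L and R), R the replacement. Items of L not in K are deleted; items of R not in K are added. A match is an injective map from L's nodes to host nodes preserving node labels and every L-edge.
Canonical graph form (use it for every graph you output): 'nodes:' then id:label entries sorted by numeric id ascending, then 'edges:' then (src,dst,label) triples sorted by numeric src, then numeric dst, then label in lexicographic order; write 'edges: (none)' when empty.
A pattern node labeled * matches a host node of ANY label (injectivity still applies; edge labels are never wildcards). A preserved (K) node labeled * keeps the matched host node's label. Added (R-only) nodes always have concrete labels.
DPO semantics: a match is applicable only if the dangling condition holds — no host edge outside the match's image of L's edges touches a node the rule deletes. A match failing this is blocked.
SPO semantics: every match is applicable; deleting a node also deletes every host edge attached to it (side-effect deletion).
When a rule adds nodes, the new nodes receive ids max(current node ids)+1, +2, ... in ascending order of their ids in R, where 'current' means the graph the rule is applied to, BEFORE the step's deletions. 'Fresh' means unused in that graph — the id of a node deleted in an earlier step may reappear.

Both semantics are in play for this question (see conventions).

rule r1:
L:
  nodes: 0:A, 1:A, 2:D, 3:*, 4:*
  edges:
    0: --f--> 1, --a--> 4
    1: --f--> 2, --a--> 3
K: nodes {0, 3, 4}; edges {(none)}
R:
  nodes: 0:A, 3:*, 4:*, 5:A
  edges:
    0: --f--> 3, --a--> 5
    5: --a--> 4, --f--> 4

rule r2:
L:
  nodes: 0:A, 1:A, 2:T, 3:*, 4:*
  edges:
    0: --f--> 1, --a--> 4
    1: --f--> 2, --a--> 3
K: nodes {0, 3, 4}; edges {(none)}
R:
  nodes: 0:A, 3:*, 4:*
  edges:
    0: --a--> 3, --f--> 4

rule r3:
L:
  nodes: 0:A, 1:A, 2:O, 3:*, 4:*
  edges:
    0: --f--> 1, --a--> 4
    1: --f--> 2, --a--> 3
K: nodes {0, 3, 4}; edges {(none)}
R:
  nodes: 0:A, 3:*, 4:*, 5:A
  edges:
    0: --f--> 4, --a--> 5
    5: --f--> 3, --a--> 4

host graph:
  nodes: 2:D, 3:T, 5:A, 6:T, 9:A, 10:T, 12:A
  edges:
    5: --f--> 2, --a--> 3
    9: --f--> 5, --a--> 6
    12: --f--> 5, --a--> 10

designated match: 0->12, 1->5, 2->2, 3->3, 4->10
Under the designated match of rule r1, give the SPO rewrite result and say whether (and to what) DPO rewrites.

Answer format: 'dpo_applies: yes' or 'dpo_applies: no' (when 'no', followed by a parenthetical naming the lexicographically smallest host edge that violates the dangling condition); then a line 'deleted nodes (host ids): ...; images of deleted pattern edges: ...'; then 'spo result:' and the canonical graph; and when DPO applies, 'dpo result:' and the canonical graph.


dpo_applies: no
(the rule deletes node 5, which keeps host edge (9,5,f) outside the match image — the dangling condition fails, DPO blocks; SPO proceeds and side-deletes such edges)
deleted nodes (host ids): 2, 5; images of deleted pattern edges: (5,2,f); (5,3,a); (12,5,f); (12,10,a)
spo result:
nodes: 3:T, 6:T, 9:A, 10:T, 12:A, 13:A
edges: (9,6,a); (12,3,f); (12,13,a); (13,10,a); (13,10,f)


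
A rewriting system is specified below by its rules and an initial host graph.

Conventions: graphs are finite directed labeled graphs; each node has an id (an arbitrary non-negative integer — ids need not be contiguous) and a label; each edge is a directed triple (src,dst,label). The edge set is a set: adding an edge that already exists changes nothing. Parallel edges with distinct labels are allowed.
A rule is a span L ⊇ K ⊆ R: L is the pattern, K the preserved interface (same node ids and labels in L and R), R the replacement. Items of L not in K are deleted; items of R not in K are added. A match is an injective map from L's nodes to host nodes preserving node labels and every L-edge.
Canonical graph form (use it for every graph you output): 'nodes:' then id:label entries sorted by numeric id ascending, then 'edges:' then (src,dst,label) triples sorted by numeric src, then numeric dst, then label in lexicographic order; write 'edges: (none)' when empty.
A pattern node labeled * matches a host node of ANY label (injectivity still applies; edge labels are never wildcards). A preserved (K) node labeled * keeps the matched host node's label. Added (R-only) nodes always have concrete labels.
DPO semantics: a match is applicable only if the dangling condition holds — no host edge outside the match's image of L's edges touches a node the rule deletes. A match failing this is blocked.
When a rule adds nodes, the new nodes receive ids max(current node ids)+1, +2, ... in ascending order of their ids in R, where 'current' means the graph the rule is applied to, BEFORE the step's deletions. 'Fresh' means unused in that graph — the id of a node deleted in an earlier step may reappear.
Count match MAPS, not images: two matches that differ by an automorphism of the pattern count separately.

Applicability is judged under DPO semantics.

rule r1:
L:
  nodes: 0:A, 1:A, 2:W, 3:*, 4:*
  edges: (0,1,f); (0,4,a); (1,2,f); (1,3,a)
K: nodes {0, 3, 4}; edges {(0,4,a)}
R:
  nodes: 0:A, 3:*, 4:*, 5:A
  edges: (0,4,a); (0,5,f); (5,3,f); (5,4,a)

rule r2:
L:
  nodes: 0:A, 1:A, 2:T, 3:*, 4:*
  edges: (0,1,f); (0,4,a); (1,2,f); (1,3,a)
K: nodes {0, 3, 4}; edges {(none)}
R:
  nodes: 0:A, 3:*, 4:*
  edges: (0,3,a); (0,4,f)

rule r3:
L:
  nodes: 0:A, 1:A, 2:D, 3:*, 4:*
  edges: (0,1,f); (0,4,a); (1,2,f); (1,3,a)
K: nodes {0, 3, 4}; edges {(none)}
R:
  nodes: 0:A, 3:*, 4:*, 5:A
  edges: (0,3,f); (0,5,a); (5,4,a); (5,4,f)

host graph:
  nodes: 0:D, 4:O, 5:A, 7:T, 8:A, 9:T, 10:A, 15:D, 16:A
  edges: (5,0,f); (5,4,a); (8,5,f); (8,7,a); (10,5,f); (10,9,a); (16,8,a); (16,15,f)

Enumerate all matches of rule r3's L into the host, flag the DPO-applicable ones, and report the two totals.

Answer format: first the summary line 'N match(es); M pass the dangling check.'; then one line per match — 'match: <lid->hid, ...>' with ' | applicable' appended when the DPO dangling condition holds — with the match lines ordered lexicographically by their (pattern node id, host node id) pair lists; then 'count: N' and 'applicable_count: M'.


2 match(es); 0 pass the dangling check.
match: 0->8, 1->5, 2->0, 3->4, 4->7
match: 0->10, 1->5, 2->0, 3->4, 4->9
count: 2
applicable_count: 0


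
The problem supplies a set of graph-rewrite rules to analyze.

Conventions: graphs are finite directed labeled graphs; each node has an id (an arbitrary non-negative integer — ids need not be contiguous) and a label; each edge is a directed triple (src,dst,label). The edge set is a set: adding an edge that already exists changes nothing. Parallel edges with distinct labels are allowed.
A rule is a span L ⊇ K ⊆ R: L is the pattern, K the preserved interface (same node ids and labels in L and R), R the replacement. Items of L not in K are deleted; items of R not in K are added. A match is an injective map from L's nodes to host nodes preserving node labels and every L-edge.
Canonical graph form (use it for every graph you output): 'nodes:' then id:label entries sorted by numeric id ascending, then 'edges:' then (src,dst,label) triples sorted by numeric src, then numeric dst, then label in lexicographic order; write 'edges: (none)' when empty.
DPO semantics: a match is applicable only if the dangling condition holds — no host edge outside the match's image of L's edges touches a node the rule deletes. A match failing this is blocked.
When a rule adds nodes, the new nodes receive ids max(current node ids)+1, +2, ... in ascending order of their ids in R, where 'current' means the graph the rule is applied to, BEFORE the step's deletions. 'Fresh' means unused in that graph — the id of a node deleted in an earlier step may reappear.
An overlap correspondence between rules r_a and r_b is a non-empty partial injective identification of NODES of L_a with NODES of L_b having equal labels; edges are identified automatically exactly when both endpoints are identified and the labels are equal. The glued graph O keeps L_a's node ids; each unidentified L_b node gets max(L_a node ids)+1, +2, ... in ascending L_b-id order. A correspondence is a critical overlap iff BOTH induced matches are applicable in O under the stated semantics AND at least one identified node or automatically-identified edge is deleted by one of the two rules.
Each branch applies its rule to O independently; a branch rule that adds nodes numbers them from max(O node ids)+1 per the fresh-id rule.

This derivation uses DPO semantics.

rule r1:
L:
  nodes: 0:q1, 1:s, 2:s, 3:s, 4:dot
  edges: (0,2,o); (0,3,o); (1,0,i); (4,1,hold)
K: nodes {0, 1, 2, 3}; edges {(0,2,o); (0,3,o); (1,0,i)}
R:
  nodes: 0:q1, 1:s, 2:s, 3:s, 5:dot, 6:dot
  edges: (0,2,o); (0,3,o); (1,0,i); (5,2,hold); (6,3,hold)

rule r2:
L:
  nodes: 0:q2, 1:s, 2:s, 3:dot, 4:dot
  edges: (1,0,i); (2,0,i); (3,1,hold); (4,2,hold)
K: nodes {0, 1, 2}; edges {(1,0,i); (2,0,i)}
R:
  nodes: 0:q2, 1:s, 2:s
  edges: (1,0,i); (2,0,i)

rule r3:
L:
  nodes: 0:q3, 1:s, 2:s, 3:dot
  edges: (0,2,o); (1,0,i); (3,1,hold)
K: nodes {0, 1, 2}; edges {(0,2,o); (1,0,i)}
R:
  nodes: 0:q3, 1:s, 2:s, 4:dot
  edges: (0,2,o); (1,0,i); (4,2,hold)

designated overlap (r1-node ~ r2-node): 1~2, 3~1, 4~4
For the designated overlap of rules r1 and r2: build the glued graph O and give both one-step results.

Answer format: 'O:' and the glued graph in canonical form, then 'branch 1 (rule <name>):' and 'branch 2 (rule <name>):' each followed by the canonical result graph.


O:
nodes: 0:q1, 1:s, 2:s, 3:s, 4:dot, 5:q2, 6:dot
edges: (0,2,o); (0,3,o); (1,0,i); (1,5,i); (3,5,i); (4,1,hold); (6,3,hold)
branch 1 (rule r1):
nodes: 0:q1, 1:s, 2:s, 3:s, 5:q2, 6:dot, 7:dot, 8:dot
edges: (0,2,o); (0,3,o); (1,0,i); (1,5,i); (3,5,i); (6,3,hold); (7,2,hold); (8,3,hold)
branch 2 (rule r2):
nodes: 0:q1, 1:s, 2:s, 3:s, 5:q2
edges: (0,2,o); (0,3,o); (1,0,i); (1,5,i); (3,5,i)


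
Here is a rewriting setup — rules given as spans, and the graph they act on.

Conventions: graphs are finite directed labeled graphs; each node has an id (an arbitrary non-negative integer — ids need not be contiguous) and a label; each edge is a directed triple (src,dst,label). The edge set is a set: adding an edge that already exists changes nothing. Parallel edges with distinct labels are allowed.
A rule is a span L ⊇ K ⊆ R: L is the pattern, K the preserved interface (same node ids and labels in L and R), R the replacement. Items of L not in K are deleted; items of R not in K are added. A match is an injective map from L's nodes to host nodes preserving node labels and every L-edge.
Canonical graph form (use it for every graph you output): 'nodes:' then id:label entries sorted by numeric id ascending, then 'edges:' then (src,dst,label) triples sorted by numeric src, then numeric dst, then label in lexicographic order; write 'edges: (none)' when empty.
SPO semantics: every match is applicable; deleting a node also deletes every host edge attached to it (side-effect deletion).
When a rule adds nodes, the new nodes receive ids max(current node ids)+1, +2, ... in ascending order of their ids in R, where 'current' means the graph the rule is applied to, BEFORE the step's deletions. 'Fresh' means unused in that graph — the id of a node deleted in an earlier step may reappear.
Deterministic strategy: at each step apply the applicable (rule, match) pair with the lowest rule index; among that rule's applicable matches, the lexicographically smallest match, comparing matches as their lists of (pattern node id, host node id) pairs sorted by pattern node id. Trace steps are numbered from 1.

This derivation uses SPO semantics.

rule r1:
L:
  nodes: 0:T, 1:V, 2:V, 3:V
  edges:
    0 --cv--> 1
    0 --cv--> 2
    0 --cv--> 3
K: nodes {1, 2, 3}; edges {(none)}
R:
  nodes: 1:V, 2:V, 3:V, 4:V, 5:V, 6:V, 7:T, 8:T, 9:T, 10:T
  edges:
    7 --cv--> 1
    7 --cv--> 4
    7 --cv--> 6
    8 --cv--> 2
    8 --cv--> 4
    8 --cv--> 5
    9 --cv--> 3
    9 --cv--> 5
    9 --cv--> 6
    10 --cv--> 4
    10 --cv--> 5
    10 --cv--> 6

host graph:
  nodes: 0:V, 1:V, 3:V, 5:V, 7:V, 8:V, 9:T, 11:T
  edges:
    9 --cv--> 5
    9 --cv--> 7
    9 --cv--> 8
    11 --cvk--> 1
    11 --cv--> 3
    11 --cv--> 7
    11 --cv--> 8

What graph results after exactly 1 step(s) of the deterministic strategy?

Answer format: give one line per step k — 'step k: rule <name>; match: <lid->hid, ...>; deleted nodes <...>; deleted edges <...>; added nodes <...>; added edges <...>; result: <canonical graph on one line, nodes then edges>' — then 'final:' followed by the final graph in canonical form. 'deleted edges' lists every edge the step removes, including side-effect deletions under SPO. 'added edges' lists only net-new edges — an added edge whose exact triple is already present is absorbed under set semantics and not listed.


step 1: rule r1; match: 0->9, 1->5, 2->7, 3->8; deleted nodes 9; deleted edges (9,5,cv); (9,7,cv); (9,8,cv); added nodes 12, 13, 14, 15, 16, 17, 18; added edges (15,5,cv); (15,12,cv); (15,14,cv); (16,7,cv); (16,12,cv); (16,13,cv); (17,8,cv); (17,13,cv); (17,14,cv); (18,12,cv); (18,13,cv); (18,14,cv); result: nodes: 0:V, 1:V, 3:V, 5:V, 7:V, 8:V, 11:T, 12:V, 13:V, 14:V, 15:T, 16:T, 17:T, 18:T edges: (11,1,cvk); (11,3,cv); (11,7,cv); (11,8,cv); (15,5,cv); (15,12,cv); (15,14,cv); (16,7,cv); (16,12,cv); (16,13,cv); (17,8,cv); (17,13,cv); (17,14,cv); (18,12,cv); (18,13,cv); (18,14,cv)
final:
nodes: 0:V, 1:V, 3:V, 5:V, 7:V, 8:V, 11:T, 12:V, 13:V, 14:V, 15:T, 16:T, 17:T, 18:T
edges: (11,1,cvk); (11,3,cv); (11,7,cv); (11,8,cv); (15,5,cv); (15,12,cv); (15,14,cv); (16,7,cv); (16,12,cv); (16,13,cv); (17,8,cv); (17,13,cv); (17,14,cv); (18,12,cv); (18,13,cv); (18,14,cv)


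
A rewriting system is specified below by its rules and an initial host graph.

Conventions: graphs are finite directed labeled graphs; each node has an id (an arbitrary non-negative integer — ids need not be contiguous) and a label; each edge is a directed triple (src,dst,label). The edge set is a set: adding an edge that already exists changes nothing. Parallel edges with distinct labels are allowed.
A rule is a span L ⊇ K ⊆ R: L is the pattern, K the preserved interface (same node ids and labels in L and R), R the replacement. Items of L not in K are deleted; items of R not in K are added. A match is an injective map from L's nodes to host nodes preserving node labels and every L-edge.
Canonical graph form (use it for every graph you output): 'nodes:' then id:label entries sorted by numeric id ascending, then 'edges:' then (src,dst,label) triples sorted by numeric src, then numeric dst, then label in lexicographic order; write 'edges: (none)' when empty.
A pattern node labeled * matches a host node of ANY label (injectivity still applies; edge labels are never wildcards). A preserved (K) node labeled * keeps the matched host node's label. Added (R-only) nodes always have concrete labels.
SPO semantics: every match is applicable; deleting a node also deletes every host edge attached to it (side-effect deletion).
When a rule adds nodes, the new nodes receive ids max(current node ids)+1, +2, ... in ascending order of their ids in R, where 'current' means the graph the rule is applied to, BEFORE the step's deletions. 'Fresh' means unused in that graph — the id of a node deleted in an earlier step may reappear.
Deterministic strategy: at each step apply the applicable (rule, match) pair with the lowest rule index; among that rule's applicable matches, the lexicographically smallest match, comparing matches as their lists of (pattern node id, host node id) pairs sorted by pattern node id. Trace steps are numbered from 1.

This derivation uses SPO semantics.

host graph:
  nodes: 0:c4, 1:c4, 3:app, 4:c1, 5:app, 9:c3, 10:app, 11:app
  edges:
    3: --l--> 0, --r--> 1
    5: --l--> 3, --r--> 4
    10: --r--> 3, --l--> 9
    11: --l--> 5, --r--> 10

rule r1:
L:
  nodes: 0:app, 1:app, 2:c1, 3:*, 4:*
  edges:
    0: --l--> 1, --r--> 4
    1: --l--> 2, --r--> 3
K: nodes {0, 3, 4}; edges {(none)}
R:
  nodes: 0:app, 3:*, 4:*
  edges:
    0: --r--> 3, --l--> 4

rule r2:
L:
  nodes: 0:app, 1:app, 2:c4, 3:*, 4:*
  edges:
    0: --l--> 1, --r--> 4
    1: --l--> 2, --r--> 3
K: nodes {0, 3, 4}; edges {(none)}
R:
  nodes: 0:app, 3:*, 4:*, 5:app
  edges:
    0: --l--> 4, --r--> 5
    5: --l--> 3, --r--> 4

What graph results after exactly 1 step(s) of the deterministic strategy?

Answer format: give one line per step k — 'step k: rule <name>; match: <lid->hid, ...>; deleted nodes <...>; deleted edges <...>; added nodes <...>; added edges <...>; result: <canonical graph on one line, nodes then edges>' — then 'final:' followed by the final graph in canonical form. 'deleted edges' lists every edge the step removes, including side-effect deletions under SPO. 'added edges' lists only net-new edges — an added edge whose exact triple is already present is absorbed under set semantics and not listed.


step 1: rule r2; match: 0->5, 1->3, 2->0, 3->1, 4->4; deleted nodes 0, 3; deleted edges (3,0,l); (3,1,r); (5,3,l); (5,4,r); (10,3,r); added nodes 12; added edges (5,4,l); (5,12,r); (12,1,l); (12,4,r); result: nodes: 1:c4, 4:c1, 5:app, 9:c3, 10:app, 11:app, 12:app edges: (5,4,l); (5,12,r); (10,9,l); (11,5,l); (11,10,r); (12,1,l); (12,4,r)
final:
nodes: 1:c4, 4:c1, 5:app, 9:c3, 10:app, 11:app, 12:app
edges: (5,4,l); (5,12,r); (10,9,l); (11,5,l); (11,10,r); (12,1,l); (12,4,r)


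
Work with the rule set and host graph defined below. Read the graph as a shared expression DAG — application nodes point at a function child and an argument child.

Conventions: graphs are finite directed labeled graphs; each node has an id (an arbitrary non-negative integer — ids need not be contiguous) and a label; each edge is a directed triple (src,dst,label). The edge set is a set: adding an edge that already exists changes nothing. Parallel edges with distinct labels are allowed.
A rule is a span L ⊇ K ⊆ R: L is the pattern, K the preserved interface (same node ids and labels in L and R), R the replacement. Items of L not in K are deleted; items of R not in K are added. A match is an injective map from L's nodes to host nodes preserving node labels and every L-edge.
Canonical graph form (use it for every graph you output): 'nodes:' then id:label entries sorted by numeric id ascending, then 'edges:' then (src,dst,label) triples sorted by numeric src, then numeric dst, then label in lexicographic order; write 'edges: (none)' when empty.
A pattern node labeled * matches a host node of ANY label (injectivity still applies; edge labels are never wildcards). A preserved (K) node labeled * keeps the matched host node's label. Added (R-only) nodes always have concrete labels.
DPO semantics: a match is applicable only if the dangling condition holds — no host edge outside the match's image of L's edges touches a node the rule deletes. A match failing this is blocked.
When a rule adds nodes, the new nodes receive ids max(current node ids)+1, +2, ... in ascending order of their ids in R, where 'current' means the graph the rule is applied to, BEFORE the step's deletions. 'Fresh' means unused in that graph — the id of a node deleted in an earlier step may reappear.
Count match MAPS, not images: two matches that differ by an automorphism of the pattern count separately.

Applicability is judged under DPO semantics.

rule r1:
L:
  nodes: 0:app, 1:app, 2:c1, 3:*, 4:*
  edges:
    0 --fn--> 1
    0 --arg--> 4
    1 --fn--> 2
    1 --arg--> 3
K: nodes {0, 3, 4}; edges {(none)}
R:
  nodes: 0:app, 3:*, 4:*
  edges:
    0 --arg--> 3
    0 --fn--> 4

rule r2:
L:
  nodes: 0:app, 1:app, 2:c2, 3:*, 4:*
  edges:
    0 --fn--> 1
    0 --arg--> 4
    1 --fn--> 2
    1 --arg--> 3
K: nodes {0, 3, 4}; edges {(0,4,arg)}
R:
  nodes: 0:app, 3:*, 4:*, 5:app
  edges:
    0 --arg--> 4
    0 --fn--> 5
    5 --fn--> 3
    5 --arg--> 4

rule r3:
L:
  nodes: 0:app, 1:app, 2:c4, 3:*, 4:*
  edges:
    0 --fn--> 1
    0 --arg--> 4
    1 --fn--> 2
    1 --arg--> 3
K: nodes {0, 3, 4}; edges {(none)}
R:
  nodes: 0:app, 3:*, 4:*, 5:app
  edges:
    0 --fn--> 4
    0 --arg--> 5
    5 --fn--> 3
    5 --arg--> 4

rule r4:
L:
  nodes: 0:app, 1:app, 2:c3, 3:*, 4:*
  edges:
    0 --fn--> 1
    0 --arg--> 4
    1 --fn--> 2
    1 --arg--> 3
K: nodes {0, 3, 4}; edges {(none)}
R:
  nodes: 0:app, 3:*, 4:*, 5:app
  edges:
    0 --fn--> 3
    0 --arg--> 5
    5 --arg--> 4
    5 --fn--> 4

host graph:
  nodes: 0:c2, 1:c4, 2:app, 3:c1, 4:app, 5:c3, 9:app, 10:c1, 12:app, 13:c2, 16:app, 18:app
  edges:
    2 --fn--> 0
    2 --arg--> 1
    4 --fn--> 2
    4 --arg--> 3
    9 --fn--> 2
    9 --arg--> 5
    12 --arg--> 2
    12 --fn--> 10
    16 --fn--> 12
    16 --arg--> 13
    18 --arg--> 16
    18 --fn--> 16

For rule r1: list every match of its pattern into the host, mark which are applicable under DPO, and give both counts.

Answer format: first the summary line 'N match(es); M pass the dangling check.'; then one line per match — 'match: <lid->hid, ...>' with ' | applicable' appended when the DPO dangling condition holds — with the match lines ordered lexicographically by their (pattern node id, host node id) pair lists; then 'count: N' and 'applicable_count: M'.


1 match(es); 1 pass the dangling check.
match: 0->16, 1->12, 2->10, 3->2, 4->13 | applicable
count: 1
applicable_count: 1
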